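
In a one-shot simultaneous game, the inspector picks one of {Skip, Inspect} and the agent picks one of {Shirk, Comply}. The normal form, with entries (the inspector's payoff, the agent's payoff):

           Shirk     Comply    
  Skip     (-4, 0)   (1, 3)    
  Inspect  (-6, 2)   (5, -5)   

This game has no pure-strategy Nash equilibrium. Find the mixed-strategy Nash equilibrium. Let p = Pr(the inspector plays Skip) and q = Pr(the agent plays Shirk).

p = 7/10, q = 2/3

Set the agent's expected payoff from Shirk equal to that from Comply:
  the agent's expected payoff from Shirk: p·0 + (1−p)·2 = -2p + 2
  the agent's expected payoff from Comply: p·3 + (1−p)·(-5) = 8p - 5
  -2p + 2 = 8p - 5  ⇒  -10p = -7  ⇒  p = 7/10.
The agent's mix must leave the inspector indifferent between Skip and Inspect.
  the inspector's payoff from Skip: q·(-4) + (1−q)·1 = -5q + 1
  the inspector's payoff from Inspect: q·(-6) + (1−q)·5 = -11q + 5
  -5q + 1 = -11q + 5  ⇒  6q = 4  ⇒  q = 2/3.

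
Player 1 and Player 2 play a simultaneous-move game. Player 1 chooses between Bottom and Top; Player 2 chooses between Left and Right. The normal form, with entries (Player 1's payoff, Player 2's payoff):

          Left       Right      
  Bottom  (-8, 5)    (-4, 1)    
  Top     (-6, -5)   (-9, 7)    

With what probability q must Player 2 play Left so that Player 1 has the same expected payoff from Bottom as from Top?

Player 2's mix must leave Player 1 indifferent between Bottom and Top.
  Player 1's expected payoff from Bottom: q·(-8) + (1−q)·(-4) = -4q - 4
  Player 1's expected payoff from Top: q·(-6) + (1−q)·(-9) = 3q - 9
  -4q - 4 = 3q - 9  ⇒  -7q = -5  ⇒  q = 5/7.

q = 5/7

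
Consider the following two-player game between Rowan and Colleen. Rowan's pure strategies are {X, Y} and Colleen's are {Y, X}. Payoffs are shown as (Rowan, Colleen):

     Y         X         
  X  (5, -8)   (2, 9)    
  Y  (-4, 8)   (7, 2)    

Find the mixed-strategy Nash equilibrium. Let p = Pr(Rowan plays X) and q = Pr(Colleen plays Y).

p = 6/23, q = 5/14

Colleen's indifference between Y and X determines Rowan's mixing probability p:
  Colleen's payoff to Y: p·(-8) + (1−p)·8 = -16p + 8
  Colleen's payoff to X: p·9 + (1−p)·2 = 7p + 2
  -16p + 8 = 7p + 2  ⇒  -23p = -6  ⇒  p = 6/23.
In a mixed equilibrium Rowan is indifferent between X and Y; this condition fixes q.
  Rowan's payoff to X: q·5 + (1−q)·2 = 3q + 2
  Rowan's payoff to Y: q·(-4) + (1−q)·7 = -11q + 7
  3q + 2 = -11q + 7  ⇒  14q = 5  ⇒  q = 5/14.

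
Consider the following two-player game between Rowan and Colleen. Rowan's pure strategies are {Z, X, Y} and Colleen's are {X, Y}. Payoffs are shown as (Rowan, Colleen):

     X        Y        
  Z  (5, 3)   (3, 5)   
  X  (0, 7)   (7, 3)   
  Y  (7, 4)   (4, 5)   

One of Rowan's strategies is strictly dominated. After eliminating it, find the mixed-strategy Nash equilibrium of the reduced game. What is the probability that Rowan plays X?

p = 1/5

Rowan's strategy Z is strictly dominated by Y: 7 > 5 and 4 > 3. Eliminate Z.
For Colleen to be willing to mix, Colleen must be indifferent between X and Y, which pins down Rowan's mix.
  Colleen's payoff from X: p·7 + (1−p)·4 = 3p + 4
  Colleen's payoff from Y: p·3 + (1−p)·5 = -2p + 5
  3p + 4 = -2p + 5  ⇒  5p = 1  ⇒  p = 1/5.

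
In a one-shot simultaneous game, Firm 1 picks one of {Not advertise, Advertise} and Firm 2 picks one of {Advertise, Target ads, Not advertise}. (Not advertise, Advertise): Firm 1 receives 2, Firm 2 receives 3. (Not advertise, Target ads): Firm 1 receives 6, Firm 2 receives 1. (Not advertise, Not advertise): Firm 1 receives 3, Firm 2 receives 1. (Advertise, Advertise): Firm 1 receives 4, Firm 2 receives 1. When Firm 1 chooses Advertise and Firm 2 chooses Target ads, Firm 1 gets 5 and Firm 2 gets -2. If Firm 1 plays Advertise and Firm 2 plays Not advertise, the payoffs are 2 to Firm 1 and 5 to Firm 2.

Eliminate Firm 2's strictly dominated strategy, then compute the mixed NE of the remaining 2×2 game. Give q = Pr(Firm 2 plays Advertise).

Firm 2's strategy Target ads is strictly dominated by Advertise: 3 > 1 and 1 > -2. Eliminate Target ads.
For Firm 1 to be willing to mix, Firm 1 must be indifferent between Not advertise and Advertise, which pins down Firm 2's mix.
  Firm 1's payoff from Not advertise: q·2 + (1−q)·3 = -q + 3
  Firm 1's payoff from Advertise: q·4 + (1−q)·2 = 2q + 2
  -q + 3 = 2q + 2  ⇒  -3q = -1  ⇒  q = 1/3.

q = 1/3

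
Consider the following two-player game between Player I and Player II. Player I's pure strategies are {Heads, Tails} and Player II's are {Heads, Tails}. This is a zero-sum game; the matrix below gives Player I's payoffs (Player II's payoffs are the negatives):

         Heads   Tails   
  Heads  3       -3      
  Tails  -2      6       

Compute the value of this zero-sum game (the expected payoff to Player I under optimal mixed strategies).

In a mixed equilibrium Player I is indifferent between Heads and Tails; this condition fixes q.
  Player I's payoff to Heads: q·3 + (1−q)·(-3) = 6q - 3
  Player I's payoff to Tails: q·(-2) + (1−q)·6 = -8q + 6
  6q - 3 = -8q + 6  ⇒  14q = 9  ⇒  q = 9/14.
The value is Player I's expected payoff against this mix (using Heads): (9/14)·3 + (5/14)·(-3) = 6/7.

v = 6/7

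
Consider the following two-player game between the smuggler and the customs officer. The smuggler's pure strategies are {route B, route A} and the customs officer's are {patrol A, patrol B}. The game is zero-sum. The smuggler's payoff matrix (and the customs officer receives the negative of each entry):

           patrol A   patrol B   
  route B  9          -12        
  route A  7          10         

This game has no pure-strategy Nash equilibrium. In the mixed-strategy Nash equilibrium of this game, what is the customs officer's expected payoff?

The customs officer's indifference between patrol A and patrol B determines the smuggler's mixing probability p:
  the customs officer's payoff from patrol A: p·(-9) + (1−p)·(-7) = -2p - 7
  the customs officer's payoff from patrol B: p·12 + (1−p)·(-10) = 22p - 10
  -2p - 7 = 22p - 10  ⇒  -24p = -3  ⇒  p = 1/8.
At equilibrium the customs officer is indifferent across columns, so the customs officer's payoff equals the payoff from patrol A: (1/8)·(-9) + (7/8)·(-7) = -29/4.

-29/4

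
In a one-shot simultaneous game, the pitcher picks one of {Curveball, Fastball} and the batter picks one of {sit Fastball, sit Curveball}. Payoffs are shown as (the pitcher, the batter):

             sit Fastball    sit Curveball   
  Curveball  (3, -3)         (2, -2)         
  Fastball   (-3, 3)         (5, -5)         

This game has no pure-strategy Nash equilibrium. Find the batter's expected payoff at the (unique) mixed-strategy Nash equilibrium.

-7/3

The batter's indifference between sit Fastball and sit Curveball determines the pitcher's mixing probability p:
  the batter's payoff to sit Fastball: p·(-3) + (1−p)·3 = -6p + 3
  the batter's payoff to sit Curveball: p·(-2) + (1−p)·(-5) = 3p - 5
  -6p + 3 = 3p - 5  ⇒  -9p = -8  ⇒  p = 8/9.
At equilibrium the batter is indifferent across columns, so the batter's payoff equals the payoff from sit Fastball: (8/9)·(-3) + (1/9)·3 = -7/3.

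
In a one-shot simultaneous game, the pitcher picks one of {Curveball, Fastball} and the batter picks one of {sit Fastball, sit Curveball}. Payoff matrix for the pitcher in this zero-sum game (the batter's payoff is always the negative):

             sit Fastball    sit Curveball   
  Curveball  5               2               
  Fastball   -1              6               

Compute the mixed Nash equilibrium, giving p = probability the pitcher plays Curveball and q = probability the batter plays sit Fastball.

p = 7/10, q = 2/5

Set the batter's expected payoff from sit Fastball equal to that from sit Curveball:
  the batter's payoff from sit Fastball: p·(-5) + (1−p)·1 = -6p + 1
  the batter's payoff from sit Curveball: p·(-2) + (1−p)·(-6) = 4p - 6
  -6p + 1 = 4p - 6  ⇒  -10p = -7  ⇒  p = 7/10.
The pitcher's indifference between Curveball and Fastball determines the batter's mixing probability q:
  the pitcher's expected payoff from Curveball: q·5 + (1−q)·2 = 3q + 2
  the pitcher's expected payoff from Fastball: q·(-1) + (1−q)·6 = -7q + 6
  3q + 2 = -7q + 6  ⇒  10q = 4  ⇒  q = 2/5.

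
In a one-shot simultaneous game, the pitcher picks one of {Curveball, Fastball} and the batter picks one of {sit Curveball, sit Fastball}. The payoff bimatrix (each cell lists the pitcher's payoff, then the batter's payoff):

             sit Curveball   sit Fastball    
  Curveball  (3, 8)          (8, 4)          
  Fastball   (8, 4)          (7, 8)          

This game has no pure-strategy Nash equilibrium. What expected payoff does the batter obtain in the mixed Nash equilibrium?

For the batter to be willing to mix, the batter must be indifferent between sit Curveball and sit Fastball, which pins down the pitcher's mix.
  the batter's expected payoff from sit Curveball: p·8 + (1−p)·4 = 4p + 4
  the batter's expected payoff from sit Fastball: p·4 + (1−p)·8 = -4p + 8
  4p + 4 = -4p + 8  ⇒  8p = 4  ⇒  p = 1/2.
At equilibrium the batter is indifferent across columns, so the batter's payoff equals the payoff from sit Curveball: (1/2)·8 + (1/2)·4 = 6.

6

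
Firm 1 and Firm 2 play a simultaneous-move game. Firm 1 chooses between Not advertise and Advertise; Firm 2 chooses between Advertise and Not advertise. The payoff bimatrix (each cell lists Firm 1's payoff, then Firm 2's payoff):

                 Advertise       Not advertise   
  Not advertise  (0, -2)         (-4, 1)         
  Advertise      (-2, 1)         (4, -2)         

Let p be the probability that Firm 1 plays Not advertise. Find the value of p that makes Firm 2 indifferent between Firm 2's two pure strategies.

In a mixed equilibrium Firm 2 is indifferent between Advertise and Not advertise; this condition fixes p.
  Firm 2's payoff to Advertise: p·(-2) + (1−p)·1 = -3p + 1
  Firm 2's payoff to Not advertise: p·1 + (1−p)·(-2) = 3p - 2
  -3p + 1 = 3p - 2  ⇒  -6p = -3  ⇒  p = 1/2.

p = 1/2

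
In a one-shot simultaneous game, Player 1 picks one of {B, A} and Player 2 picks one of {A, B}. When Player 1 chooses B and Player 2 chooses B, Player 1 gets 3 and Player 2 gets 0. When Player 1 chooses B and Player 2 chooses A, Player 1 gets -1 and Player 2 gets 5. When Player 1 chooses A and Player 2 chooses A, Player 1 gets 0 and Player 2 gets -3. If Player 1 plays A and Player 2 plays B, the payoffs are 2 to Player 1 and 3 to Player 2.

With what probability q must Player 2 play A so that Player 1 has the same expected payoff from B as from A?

Player 1's indifference between B and A determines Player 2's mixing probability q:
  Player 1's payoff from B: q·(-1) + (1−q)·3 = -4q + 3
  Player 1's payoff from A: q·0 + (1−q)·2 = -2q + 2
  -4q + 3 = -2q + 2  ⇒  -2q = -1  ⇒  q = 1/2.

q = 1/2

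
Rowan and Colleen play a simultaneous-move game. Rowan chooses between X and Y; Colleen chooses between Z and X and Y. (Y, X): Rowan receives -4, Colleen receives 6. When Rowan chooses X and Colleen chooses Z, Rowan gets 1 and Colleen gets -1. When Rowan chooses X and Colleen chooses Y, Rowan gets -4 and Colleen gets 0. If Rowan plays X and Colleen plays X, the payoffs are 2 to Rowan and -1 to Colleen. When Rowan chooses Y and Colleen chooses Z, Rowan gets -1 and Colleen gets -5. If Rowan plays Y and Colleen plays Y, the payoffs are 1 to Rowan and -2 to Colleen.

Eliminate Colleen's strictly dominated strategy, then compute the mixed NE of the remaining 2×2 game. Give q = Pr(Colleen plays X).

q = 5/11

Colleen's strategy Z is strictly dominated by Y: 0 > -1 and -2 > -5. Eliminate Z.
Rowan's indifference between X and Y determines Colleen's mixing probability q:
  Rowan's payoff to X: q·2 + (1−q)·(-4) = 6q - 4
  Rowan's payoff to Y: q·(-4) + (1−q)·1 = -5q + 1
  6q - 4 = -5q + 1  ⇒  11q = 5  ⇒  q = 5/11.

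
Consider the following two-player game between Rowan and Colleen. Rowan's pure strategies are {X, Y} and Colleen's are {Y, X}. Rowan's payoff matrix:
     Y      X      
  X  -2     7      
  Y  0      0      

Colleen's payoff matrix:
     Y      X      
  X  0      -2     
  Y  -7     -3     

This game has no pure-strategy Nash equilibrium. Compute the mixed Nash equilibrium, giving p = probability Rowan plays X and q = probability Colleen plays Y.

p = 2/3, q = 7/9

In a mixed equilibrium Colleen is indifferent between Y and X; this condition fixes p.
  Colleen's payoff from Y: p·0 + (1−p)·(-7) = 7p - 7
  Colleen's payoff from X: p·(-2) + (1−p)·(-3) = p - 3
  7p - 7 = p - 3  ⇒  6p = 4  ⇒  p = 2/3.
Set Rowan's expected payoff from X equal to that from Y:
  Rowan's payoff to X: q·(-2) + (1−q)·7 = -9q + 7
  Rowan's payoff to Y: q·0 + (1−q)·0 = 0
  -9q + 7 = 0  ⇒  -9q = -7  ⇒  q = 7/9.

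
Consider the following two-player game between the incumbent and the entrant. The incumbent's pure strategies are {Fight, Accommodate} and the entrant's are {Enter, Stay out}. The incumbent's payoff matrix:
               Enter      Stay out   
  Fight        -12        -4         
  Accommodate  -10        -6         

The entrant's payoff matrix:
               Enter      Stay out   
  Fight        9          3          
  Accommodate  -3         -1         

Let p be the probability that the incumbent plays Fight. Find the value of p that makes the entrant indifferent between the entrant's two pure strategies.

The entrant's indifference between Enter and Stay out determines the incumbent's mixing probability p:
  the entrant's payoff from Enter: p·9 + (1−p)·(-3) = 12p - 3
  the entrant's payoff from Stay out: p·3 + (1−p)·(-1) = 4p - 1
  12p - 3 = 4p - 1  ⇒  8p = 2  ⇒  p = 1/4.

p = 1/4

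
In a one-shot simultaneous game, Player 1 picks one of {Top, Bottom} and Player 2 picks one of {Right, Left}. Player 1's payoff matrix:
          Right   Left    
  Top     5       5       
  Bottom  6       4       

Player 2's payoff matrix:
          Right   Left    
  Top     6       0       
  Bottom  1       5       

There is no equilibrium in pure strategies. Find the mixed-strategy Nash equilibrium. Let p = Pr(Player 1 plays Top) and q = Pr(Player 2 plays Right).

Player 1's mix must leave Player 2 indifferent between Right and Left.
  Player 2's payoff from Right: p·6 + (1−p)·1 = 5p + 1
  Player 2's payoff from Left: p·0 + (1−p)·5 = -5p + 5
  5p + 1 = -5p + 5  ⇒  10p = 4  ⇒  p = 2/5.
For Player 1 to be willing to mix, Player 1 must be indifferent between Top and Bottom, which pins down Player 2's mix.
  Player 1's payoff to Top: q·5 + (1−q)·5 = 5
  Player 1's payoff to Bottom: q·6 + (1−q)·4 = 2q + 4
  5 = 2q + 4  ⇒  -2q = -1  ⇒  q = 1/2.

p = 2/5, q = 1/2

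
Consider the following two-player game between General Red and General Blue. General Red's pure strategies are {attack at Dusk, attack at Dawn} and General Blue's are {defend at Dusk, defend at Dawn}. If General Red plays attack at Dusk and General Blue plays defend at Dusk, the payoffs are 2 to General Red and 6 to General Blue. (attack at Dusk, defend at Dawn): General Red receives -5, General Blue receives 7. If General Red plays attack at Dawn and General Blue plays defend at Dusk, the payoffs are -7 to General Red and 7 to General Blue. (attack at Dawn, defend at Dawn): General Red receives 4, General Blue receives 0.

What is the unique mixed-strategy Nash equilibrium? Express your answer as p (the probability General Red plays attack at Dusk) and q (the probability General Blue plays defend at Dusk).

In a mixed equilibrium General Blue is indifferent between defend at Dusk and defend at Dawn; this condition fixes p.
  General Blue's payoff from defend at Dusk: p·6 + (1−p)·7 = -p + 7
  General Blue's payoff from defend at Dawn: p·7 + (1−p)·0 = 7p
  -p + 7 = 7p  ⇒  -8p = -7  ⇒  p = 7/8.
General Red's indifference between attack at Dusk and attack at Dawn determines General Blue's mixing probability q:
  General Red's payoff to attack at Dusk: q·2 + (1−q)·(-5) = 7q - 5
  General Red's payoff to attack at Dawn: q·(-7) + (1−q)·4 = -11q + 4
  7q - 5 = -11q + 4  ⇒  18q = 9  ⇒  q = 1/2.

p = 7/8, q = 1/2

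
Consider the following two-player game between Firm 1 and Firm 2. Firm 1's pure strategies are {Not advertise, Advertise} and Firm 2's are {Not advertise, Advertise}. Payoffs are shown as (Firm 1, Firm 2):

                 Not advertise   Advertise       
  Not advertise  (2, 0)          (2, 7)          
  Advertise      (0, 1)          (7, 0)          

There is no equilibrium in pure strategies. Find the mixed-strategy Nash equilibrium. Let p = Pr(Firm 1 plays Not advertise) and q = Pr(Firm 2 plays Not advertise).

p = 1/8, q = 5/7

Firm 1's mix must leave Firm 2 indifferent between Not advertise and Advertise.
  Firm 2's expected payoff from Not advertise: p·0 + (1−p)·1 = -p + 1
  Firm 2's expected payoff from Advertise: p·7 + (1−p)·0 = 7p
  -p + 1 = 7p  ⇒  -8p = -1  ⇒  p = 1/8.
Firm 2's mix must leave Firm 1 indifferent between Not advertise and Advertise.
  Firm 1's payoff from Not advertise: q·2 + (1−q)·2 = 2
  Firm 1's payoff from Advertise: q·0 + (1−q)·7 = -7q + 7
  2 = -7q + 7  ⇒  7q = 5  ⇒  q = 5/7.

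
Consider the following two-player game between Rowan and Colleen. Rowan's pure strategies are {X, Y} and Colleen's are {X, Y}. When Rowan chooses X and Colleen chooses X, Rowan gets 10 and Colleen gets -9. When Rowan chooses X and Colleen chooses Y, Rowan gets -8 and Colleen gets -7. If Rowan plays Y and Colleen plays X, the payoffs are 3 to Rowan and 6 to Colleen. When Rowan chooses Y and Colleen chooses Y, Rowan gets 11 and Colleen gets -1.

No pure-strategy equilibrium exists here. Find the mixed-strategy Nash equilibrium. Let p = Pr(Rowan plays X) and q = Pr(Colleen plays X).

p = 7/9, q = 19/26

Set Colleen's expected payoff from X equal to that from Y:
  Colleen's expected payoff from X: p·(-9) + (1−p)·6 = -15p + 6
  Colleen's expected payoff from Y: p·(-7) + (1−p)·(-1) = -6p - 1
  -15p + 6 = -6p - 1  ⇒  -9p = -7  ⇒  p = 7/9.
Colleen's mix must leave Rowan indifferent between X and Y.
  Rowan's expected payoff from X: q·10 + (1−q)·(-8) = 18q - 8
  Rowan's expected payoff from Y: q·3 + (1−q)·11 = -8q + 11
  18q - 8 = -8q + 11  ⇒  26q = 19  ⇒  q = 19/26.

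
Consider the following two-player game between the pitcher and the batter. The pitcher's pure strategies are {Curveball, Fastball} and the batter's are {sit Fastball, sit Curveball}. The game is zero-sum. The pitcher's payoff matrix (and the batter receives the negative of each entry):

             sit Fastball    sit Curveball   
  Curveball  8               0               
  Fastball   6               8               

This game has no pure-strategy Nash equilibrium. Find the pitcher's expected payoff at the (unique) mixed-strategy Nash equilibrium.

In a mixed equilibrium the pitcher is indifferent between Curveball and Fastball; this condition fixes q.
  the pitcher's payoff to Curveball: q·8 + (1−q)·0 = 8q
  the pitcher's payoff to Fastball: q·6 + (1−q)·8 = -2q + 8
  8q = -2q + 8  ⇒  10q = 8  ⇒  q = 4/5.
At equilibrium the pitcher is indifferent across rows, so the pitcher's payoff equals the payoff from Curveball: (4/5)·8 + (1/5)·0 = 32/5.

32/5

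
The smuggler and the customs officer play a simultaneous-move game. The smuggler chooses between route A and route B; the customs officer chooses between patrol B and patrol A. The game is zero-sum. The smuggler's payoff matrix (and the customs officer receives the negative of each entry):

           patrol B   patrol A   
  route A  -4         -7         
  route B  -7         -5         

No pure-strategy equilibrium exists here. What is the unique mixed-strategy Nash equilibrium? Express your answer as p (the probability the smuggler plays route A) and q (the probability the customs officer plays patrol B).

In a mixed equilibrium the customs officer is indifferent between patrol B and patrol A; this condition fixes p.
  the customs officer's payoff from patrol B: p·4 + (1−p)·7 = -3p + 7
  the customs officer's payoff from patrol A: p·7 + (1−p)·5 = 2p + 5
  -3p + 7 = 2p + 5  ⇒  -5p = -2  ⇒  p = 2/5.
In a mixed equilibrium the smuggler is indifferent between route A and route B; this condition fixes q.
  the smuggler's payoff to route A: q·(-4) + (1−q)·(-7) = 3q - 7
  the smuggler's payoff to route B: q·(-7) + (1−q)·(-5) = -2q - 5
  3q - 7 = -2q - 5  ⇒  5q = 2  ⇒  q = 2/5.

p = 2/5, q = 2/5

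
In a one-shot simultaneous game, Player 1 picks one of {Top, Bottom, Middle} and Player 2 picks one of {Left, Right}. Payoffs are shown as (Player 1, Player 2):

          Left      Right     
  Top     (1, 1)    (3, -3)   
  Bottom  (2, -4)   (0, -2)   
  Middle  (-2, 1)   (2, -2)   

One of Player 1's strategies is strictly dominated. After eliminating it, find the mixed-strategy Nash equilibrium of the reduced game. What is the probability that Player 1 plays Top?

Player 1's strategy Middle is strictly dominated by Top: 1 > -2 and 3 > 2. Eliminate Middle.
Set Player 2's expected payoff from Left equal to that from Right:
  Player 2's payoff to Left: p·1 + (1−p)·(-4) = 5p - 4
  Player 2's payoff to Right: p·(-3) + (1−p)·(-2) = -p - 2
  5p - 4 = -p - 2  ⇒  6p = 2  ⇒  p = 1/3.

p = 1/3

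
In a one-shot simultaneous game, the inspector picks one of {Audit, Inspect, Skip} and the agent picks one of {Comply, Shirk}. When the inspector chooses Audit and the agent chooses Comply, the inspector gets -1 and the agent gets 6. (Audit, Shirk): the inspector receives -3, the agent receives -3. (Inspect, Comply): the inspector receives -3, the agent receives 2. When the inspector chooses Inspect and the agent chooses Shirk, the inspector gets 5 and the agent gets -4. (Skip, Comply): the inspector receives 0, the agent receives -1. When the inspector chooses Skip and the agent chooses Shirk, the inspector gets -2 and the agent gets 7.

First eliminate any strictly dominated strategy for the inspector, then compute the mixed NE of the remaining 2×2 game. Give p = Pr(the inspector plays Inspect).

p = 4/7

The inspector's strategy Audit is strictly dominated by Skip: 0 > -1 and -2 > -3. Eliminate Audit.
Set the agent's expected payoff from Comply equal to that from Shirk:
  the agent's expected payoff from Comply: p·2 + (1−p)·(-1) = 3p - 1
  the agent's expected payoff from Shirk: p·(-4) + (1−p)·7 = -11p + 7
  3p - 1 = -11p + 7  ⇒  14p = 8  ⇒  p = 4/7.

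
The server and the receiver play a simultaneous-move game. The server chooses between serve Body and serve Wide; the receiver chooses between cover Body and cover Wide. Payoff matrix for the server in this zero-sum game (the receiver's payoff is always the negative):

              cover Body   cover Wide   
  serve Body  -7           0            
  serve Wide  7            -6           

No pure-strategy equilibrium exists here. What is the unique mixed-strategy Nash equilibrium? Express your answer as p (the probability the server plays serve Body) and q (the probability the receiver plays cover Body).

Set the receiver's expected payoff from cover Body equal to that from cover Wide:
  the receiver's payoff to cover Body: p·7 + (1−p)·(-7) = 14p - 7
  the receiver's payoff to cover Wide: p·0 + (1−p)·6 = -6p + 6
  14p - 7 = -6p + 6  ⇒  20p = 13  ⇒  p = 13/20.
The receiver's mix must leave the server indifferent between serve Body and serve Wide.
  the server's expected payoff from serve Body: q·(-7) + (1−q)·0 = -7q
  the server's expected payoff from serve Wide: q·7 + (1−q)·(-6) = 13q - 6
  -7q = 13q - 6  ⇒  -20q = -6  ⇒  q = 3/10.

p = 13/20, q = 3/10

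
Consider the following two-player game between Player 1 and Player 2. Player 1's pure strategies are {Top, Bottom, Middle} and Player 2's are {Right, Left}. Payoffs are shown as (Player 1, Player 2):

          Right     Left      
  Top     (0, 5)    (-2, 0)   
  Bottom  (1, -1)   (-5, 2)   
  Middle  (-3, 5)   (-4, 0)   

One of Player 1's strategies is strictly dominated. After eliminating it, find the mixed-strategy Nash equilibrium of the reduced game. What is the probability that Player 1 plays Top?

Player 1's strategy Middle is strictly dominated by Top: 0 > -3 and -2 > -4. Eliminate Middle.
In a mixed equilibrium Player 2 is indifferent between Right and Left; this condition fixes p.
  Player 2's payoff to Right: p·5 + (1−p)·(-1) = 6p - 1
  Player 2's payoff to Left: p·0 + (1−p)·2 = -2p + 2
  6p - 1 = -2p + 2  ⇒  8p = 3  ⇒  p = 3/8.

p = 3/8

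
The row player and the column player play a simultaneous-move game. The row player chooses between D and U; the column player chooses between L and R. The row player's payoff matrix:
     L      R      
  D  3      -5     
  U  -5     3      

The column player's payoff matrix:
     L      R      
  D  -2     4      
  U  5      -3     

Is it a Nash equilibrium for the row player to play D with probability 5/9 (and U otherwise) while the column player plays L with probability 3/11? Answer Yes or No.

Given the row player's mix p = 5/9, the column player's payoff from L is 10/9 but from R is 8/9. The column player strictly prefers L, so the column player would not mix.
So the proposed profile is not a Nash equilibrium.

No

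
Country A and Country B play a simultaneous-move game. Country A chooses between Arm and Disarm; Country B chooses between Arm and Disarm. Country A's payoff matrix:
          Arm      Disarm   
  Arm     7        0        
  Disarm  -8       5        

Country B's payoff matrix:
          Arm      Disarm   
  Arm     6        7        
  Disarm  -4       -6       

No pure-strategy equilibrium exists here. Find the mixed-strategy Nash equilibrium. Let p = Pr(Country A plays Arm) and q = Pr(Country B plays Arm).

Set Country B's expected payoff from Arm equal to that from Disarm:
  Country B's payoff from Arm: p·6 + (1−p)·(-4) = 10p - 4
  Country B's payoff from Disarm: p·7 + (1−p)·(-6) = 13p - 6
  10p - 4 = 13p - 6  ⇒  -3p = -2  ⇒  p = 2/3.
Set Country A's expected payoff from Arm equal to that from Disarm:
  Country A's expected payoff from Arm: q·7 + (1−q)·0 = 7q
  Country A's expected payoff from Disarm: q·(-8) + (1−q)·5 = -13q + 5
  7q = -13q + 5  ⇒  20q = 5  ⇒  q = 1/4.

p = 2/3, q = 1/4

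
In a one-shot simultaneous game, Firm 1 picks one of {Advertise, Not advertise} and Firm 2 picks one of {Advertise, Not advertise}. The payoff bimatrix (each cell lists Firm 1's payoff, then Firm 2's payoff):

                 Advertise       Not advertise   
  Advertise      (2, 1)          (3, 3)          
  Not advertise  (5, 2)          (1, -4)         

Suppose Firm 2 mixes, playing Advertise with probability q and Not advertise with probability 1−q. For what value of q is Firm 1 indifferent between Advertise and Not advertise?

Firm 1's indifference between Advertise and Not advertise determines Firm 2's mixing probability q:
  Firm 1's payoff to Advertise: q·2 + (1−q)·3 = -q + 3
  Firm 1's payoff to Not advertise: q·5 + (1−q)·1 = 4q + 1
  -q + 3 = 4q + 1  ⇒  -5q = -2  ⇒  q = 2/5.

q = 2/5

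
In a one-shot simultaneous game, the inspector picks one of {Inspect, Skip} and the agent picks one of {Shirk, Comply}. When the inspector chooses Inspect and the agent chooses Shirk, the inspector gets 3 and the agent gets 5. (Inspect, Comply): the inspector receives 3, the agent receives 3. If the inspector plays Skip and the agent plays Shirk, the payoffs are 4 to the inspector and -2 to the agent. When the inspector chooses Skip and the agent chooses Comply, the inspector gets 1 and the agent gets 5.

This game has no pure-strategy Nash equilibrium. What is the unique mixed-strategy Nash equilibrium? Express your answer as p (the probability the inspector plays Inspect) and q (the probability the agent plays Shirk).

p = 7/9, q = 2/3

For the agent to be willing to mix, the agent must be indifferent between Shirk and Comply, which pins down the inspector's mix.
  the agent's payoff to Shirk: p·5 + (1−p)·(-2) = 7p - 2
  the agent's payoff to Comply: p·3 + (1−p)·5 = -2p + 5
  7p - 2 = -2p + 5  ⇒  9p = 7  ⇒  p = 7/9.
The inspector's indifference between Inspect and Skip determines the agent's mixing probability q:
  the inspector's expected payoff from Inspect: q·3 + (1−q)·3 = 3
  the inspector's expected payoff from Skip: q·4 + (1−q)·1 = 3q + 1
  3 = 3q + 1  ⇒  -3q = -2  ⇒  q = 2/3.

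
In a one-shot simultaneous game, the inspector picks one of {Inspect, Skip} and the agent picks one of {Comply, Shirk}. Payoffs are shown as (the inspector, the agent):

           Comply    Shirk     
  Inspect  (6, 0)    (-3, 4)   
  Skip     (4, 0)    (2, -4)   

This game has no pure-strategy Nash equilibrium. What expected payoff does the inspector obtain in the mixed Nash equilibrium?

24/7

The agent's mix must leave the inspector indifferent between Inspect and Skip.
  the inspector's expected payoff from Inspect: q·6 + (1−q)·(-3) = 9q - 3
  the inspector's expected payoff from Skip: q·4 + (1−q)·2 = 2q + 2
  9q - 3 = 2q + 2  ⇒  7q = 5  ⇒  q = 5/7.
At equilibrium the inspector is indifferent across rows, so the inspector's payoff equals the payoff from Inspect: (5/7)·6 + (2/7)·(-3) = 24/7.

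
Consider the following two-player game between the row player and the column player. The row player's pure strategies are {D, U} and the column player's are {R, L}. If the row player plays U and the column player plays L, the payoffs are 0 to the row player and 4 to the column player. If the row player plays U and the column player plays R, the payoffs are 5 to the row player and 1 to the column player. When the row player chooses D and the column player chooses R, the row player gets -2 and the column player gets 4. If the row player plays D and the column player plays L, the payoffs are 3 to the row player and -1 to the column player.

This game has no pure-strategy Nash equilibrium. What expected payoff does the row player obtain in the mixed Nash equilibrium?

3/2

Set the row player's expected payoff from D equal to that from U:
  the row player's payoff from D: q·(-2) + (1−q)·3 = -5q + 3
  the row player's payoff from U: q·5 + (1−q)·0 = 5q
  -5q + 3 = 5q  ⇒  -10q = -3  ⇒  q = 3/10.
At equilibrium the row player is indifferent across rows, so the row player's payoff equals the payoff from D: (3/10)·(-2) + (7/10)·3 = 3/2.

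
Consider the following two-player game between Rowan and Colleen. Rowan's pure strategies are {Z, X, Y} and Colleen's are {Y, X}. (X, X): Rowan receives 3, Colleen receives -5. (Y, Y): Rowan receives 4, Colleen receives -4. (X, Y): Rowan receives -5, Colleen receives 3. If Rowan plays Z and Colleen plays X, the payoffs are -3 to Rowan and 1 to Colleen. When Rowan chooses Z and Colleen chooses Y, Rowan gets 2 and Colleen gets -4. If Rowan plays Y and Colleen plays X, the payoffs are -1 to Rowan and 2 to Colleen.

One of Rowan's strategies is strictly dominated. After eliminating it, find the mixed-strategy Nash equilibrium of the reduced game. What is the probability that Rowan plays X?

p = 3/7

Rowan's strategy Z is strictly dominated by Y: 4 > 2 and -1 > -3. Eliminate Z.
Set Colleen's expected payoff from Y equal to that from X:
  Colleen's expected payoff from Y: p·3 + (1−p)·(-4) = 7p - 4
  Colleen's expected payoff from X: p·(-5) + (1−p)·2 = -7p + 2
  7p - 4 = -7p + 2  ⇒  14p = 6  ⇒  p = 3/7.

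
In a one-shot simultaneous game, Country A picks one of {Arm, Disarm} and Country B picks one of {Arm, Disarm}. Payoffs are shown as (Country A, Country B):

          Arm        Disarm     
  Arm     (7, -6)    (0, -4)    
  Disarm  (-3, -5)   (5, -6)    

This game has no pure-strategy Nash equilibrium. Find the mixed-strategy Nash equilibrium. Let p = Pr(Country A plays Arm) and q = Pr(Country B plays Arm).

p = 1/3, q = 1/3

In a mixed equilibrium Country B is indifferent between Arm and Disarm; this condition fixes p.
  Country B's payoff from Arm: p·(-6) + (1−p)·(-5) = -p - 5
  Country B's payoff from Disarm: p·(-4) + (1−p)·(-6) = 2p - 6
  -p - 5 = 2p - 6  ⇒  -3p = -1  ⇒  p = 1/3.
Country A's indifference between Arm and Disarm determines Country B's mixing probability q:
  Country A's payoff from Arm: q·7 + (1−q)·0 = 7q
  Country A's payoff from Disarm: q·(-3) + (1−q)·5 = -8q + 5
  7q = -8q + 5  ⇒  15q = 5  ⇒  q = 1/3.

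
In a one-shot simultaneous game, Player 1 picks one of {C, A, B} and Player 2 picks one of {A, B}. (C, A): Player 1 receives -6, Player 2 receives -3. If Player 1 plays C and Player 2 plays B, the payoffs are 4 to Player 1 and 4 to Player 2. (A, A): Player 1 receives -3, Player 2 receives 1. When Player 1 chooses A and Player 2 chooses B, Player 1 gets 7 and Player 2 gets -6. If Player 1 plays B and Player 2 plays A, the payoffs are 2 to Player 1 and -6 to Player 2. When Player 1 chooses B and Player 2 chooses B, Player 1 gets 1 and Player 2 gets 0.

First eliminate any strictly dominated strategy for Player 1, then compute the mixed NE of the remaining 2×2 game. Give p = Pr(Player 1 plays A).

p = 6/13

Player 1's strategy C is strictly dominated by A: -3 > -6 and 7 > 4. Eliminate C.
For Player 2 to be willing to mix, Player 2 must be indifferent between A and B, which pins down Player 1's mix.
  Player 2's expected payoff from A: p·1 + (1−p)·(-6) = 7p - 6
  Player 2's expected payoff from B: p·(-6) + (1−p)·0 = -6p
  7p - 6 = -6p  ⇒  13p = 6  ⇒  p = 6/13.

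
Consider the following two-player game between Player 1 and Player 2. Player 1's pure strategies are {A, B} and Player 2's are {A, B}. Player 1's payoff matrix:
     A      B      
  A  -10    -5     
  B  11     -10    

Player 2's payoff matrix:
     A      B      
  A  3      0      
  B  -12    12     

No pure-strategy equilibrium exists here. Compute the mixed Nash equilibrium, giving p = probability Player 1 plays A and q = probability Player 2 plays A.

In a mixed equilibrium Player 2 is indifferent between A and B; this condition fixes p.
  Player 2's payoff to A: p·3 + (1−p)·(-12) = 15p - 12
  Player 2's payoff to B: p·0 + (1−p)·12 = -12p + 12
  15p - 12 = -12p + 12  ⇒  27p = 24  ⇒  p = 8/9.
For Player 1 to be willing to mix, Player 1 must be indifferent between A and B, which pins down Player 2's mix.
  Player 1's payoff to A: q·(-10) + (1−q)·(-5) = -5q - 5
  Player 1's payoff to B: q·11 + (1−q)·(-10) = 21q - 10
  -5q - 5 = 21q - 10  ⇒  -26q = -5  ⇒  q = 5/26.

p = 8/9, q = 5/26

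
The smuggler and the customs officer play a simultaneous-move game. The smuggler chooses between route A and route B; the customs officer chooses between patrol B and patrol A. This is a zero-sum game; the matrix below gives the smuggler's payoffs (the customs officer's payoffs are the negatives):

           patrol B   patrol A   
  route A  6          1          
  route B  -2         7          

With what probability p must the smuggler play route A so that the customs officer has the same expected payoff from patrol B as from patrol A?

The smuggler's mix must leave the customs officer indifferent between patrol B and patrol A.
  the customs officer's payoff to patrol B: p·(-6) + (1−p)·2 = -8p + 2
  the customs officer's payoff to patrol A: p·(-1) + (1−p)·(-7) = 6p - 7
  -8p + 2 = 6p - 7  ⇒  -14p = -9  ⇒  p = 9/14.

p = 9/14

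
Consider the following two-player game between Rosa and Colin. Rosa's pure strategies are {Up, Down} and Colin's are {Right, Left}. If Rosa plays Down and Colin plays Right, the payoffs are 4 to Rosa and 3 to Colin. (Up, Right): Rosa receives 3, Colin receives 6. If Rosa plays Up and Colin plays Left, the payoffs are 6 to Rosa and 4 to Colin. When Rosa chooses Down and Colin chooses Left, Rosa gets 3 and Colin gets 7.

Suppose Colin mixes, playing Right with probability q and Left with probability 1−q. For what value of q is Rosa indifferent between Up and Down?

q = 3/4

In a mixed equilibrium Rosa is indifferent between Up and Down; this condition fixes q.
  Rosa's payoff to Up: q·3 + (1−q)·6 = -3q + 6
  Rosa's payoff to Down: q·4 + (1−q)·3 = q + 3
  -3q + 6 = q + 3  ⇒  -4q = -3  ⇒  q = 3/4.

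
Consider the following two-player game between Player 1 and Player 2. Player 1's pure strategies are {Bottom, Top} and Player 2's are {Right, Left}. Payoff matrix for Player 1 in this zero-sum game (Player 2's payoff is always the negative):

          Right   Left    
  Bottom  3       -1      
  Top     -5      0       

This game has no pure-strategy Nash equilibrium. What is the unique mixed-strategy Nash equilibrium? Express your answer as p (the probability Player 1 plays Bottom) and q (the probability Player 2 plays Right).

p = 5/9, q = 1/9

In a mixed equilibrium Player 2 is indifferent between Right and Left; this condition fixes p.
  Player 2's payoff to Right: p·(-3) + (1−p)·5 = -8p + 5
  Player 2's payoff to Left: p·1 + (1−p)·0 = p
  -8p + 5 = p  ⇒  -9p = -5  ⇒  p = 5/9.
Player 2's mix must leave Player 1 indifferent between Bottom and Top.
  Player 1's payoff to Bottom: q·3 + (1−q)·(-1) = 4q - 1
  Player 1's payoff to Top: q·(-5) + (1−q)·0 = -5q
  4q - 1 = -5q  ⇒  9q = 1  ⇒  q = 1/9.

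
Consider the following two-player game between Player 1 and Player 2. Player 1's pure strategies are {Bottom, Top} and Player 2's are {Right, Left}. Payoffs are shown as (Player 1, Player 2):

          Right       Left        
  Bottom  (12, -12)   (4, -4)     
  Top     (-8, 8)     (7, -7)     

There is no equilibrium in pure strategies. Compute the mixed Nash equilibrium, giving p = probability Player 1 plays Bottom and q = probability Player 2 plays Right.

For Player 2 to be willing to mix, Player 2 must be indifferent between Right and Left, which pins down Player 1's mix.
  Player 2's expected payoff from Right: p·(-12) + (1−p)·8 = -20p + 8
  Player 2's expected payoff from Left: p·(-4) + (1−p)·(-7) = 3p - 7
  -20p + 8 = 3p - 7  ⇒  -23p = -15  ⇒  p = 15/23.
Player 2's mix must leave Player 1 indifferent between Bottom and Top.
  Player 1's payoff from Bottom: q·12 + (1−q)·4 = 8q + 4
  Player 1's payoff from Top: q·(-8) + (1−q)·7 = -15q + 7
  8q + 4 = -15q + 7  ⇒  23q = 3  ⇒  q = 3/23.

p = 15/23, q = 3/23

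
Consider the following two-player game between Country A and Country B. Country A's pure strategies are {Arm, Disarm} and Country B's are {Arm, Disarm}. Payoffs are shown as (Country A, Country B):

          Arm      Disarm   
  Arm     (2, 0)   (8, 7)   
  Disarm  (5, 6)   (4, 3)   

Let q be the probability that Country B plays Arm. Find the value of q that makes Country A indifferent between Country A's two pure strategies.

Country A's indifference between Arm and Disarm determines Country B's mixing probability q:
  Country A's payoff from Arm: q·2 + (1−q)·8 = -6q + 8
  Country A's payoff from Disarm: q·5 + (1−q)·4 = q + 4
  -6q + 8 = q + 4  ⇒  -7q = -4  ⇒  q = 4/7.

q = 4/7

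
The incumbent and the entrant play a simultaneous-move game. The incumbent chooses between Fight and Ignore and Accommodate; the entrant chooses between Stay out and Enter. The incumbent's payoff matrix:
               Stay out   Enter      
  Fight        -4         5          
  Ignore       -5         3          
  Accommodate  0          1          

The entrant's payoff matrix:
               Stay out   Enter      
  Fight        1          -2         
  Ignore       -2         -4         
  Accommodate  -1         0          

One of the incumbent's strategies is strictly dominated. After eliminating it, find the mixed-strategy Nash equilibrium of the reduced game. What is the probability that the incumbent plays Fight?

p = 1/4

The incumbent's strategy Ignore is strictly dominated by Fight: -4 > -5 and 5 > 3. Eliminate Ignore.
For the entrant to be willing to mix, the entrant must be indifferent between Stay out and Enter, which pins down the incumbent's mix.
  the entrant's payoff from Stay out: p·1 + (1−p)·(-1) = 2p - 1
  the entrant's payoff from Enter: p·(-2) + (1−p)·0 = -2p
  2p - 1 = -2p  ⇒  4p = 1  ⇒  p = 1/4.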